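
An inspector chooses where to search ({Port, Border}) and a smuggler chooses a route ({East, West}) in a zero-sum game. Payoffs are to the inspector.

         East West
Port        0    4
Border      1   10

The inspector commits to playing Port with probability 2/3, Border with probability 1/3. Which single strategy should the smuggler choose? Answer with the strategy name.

East

If the smuggler plays East, the inspector's expected payoff is (2/3)·0 + (1/3)·1 = 1/3.
If the smuggler plays West, the inspector's expected payoff is (2/3)·4 + (1/3)·10 = 6.
The smuggler minimizes the inspector's payoff; the smallest is 1/3, so the best response is East.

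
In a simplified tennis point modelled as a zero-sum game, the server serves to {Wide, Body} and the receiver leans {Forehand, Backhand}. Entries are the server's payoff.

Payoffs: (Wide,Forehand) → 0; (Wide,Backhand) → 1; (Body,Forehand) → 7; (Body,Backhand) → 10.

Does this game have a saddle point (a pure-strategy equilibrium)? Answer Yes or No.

Yes

Row minima: Wide → 0, Body → 7; maximin = 7.
Column maxima: Forehand → 7, Backhand → 10; minimax = 7.
maximin = minimax = 7, so a saddle point exists.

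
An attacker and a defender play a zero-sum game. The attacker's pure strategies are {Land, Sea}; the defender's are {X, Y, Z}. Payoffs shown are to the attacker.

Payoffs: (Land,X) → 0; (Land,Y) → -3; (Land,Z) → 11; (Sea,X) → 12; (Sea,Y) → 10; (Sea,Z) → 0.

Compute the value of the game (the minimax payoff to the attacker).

55/12

Row minima: Land → -3, Sea → 0; maximin = 0.
Column maxima: X → 12, Y → 10, Z → 11; minimax = 10.
0 ≠ 10, so there is no saddle point; optimal play is mixed.
X is strictly dominated by Y (it gives the attacker strictly more in every row), so the defender never plays it.
On the remaining 2×2 (Land, Sea vs Y, Z):
Let the attacker play Land with probability p. Expected payoff against Y: (-3)p + 10(1−p) = −13p + 10; against Z: 11p + 0(1−p) = 11p.
Setting these equal: −13p + 10 = 11p ⇒ −24p = -10 ⇒ p = 5/12, and the value is (-13)·(5/12) + 10 = 55/12.
For the defender: with q = P(Y), equating Land's and Sea's payoffs gives −14q + 11 = 10q ⇒ q = 11/24.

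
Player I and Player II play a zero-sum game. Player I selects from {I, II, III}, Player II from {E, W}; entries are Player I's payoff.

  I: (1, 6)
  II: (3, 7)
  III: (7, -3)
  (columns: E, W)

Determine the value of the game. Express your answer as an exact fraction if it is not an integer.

29/7

Row minima: I → 1, II → 3, III → -3; maximin = 3.
Column maxima: E → 7, W → 7; minimax = 7.
3 ≠ 7, so there is no saddle point; optimal play is mixed.
I is strictly dominated by II, so Player I never plays it.
On the remaining 2×2 (II, III vs E, W):
Let Player I play II with probability p. Expected payoff against E: 3p + 7(1−p) = −4p + 7; against W: 7p + (-3)(1−p) = 10p − 3.
Setting these equal: −4p + 7 = 10p − 3 ⇒ −14p = -10 ⇒ p = 5/7, and the value is (-4)·(5/7) + 7 = 29/7.
For Player II: with q = P(E), equating II's and III's payoffs gives −4q + 7 = 10q − 3 ⇒ q = 5/7.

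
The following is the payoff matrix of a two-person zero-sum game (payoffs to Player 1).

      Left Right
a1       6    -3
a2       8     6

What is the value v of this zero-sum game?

6

Row minima: a1 → -3, a2 → 6; maximin = 6.
Column maxima: Left → 8, Right → 6; minimax = 6.
Since maximin = minimax = 6, there is a saddle point and the value is 6.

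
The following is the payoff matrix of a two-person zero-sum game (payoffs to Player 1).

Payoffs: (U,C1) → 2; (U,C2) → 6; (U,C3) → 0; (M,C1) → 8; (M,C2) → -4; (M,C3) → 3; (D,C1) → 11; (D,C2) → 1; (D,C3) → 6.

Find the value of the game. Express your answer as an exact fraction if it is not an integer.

36/11

Row minima: U → 0, M → -4, D → 1; maximin = 1.
Column maxima: C1 → 11, C2 → 6, C3 → 6; minimax = 6.
1 ≠ 6, so there is no saddle point; optimal play is mixed.
M is strictly dominated by D, so Player 1 never plays it.
C1 is strictly dominated by C3 (it gives Player 1 strictly more in every row), so Player 2 never plays it.
On the remaining 2×2 (U, D vs C2, C3):
Let Player 1 play U with probability p. Expected payoff against C2: 6p + 1(1−p) = 5p + 1; against C3: 0p + 6(1−p) = −6p + 6.
Setting these equal: 5p + 1 = −6p + 6 ⇒ 11p = 5 ⇒ p = 5/11, and the value is (5)·(5/11) + 1 = 36/11.
For Player 2: with q = P(C2), equating U's and D's payoffs gives 6q = −5q + 6 ⇒ q = 6/11.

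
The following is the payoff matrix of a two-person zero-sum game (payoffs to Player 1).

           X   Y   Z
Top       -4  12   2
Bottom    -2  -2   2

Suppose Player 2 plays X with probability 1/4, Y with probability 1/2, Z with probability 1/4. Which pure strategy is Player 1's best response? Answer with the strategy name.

Top

Expected payoff of Top: (1/4)·(-4) + (1/2)·12 + (1/4)·2 = 11/2.
Expected payoff of Bottom: (1/4)·(-2) + (1/2)·(-2) + (1/4)·2 = -1.
The largest is 11/2, so Player 1's best response is Top.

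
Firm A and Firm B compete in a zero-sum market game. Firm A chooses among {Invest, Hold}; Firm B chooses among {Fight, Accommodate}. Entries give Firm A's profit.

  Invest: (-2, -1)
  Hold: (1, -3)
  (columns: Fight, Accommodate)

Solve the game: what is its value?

Row minima: Invest → -2, Hold → -3; maximin = -2.
Column maxima: Fight → 1, Accommodate → -1; minimax = -1.
-2 ≠ -1, so there is no saddle point; optimal play is mixed.
Let Firm A play Invest with probability p. Expected payoff against Fight: (-2)p + 1(1−p) = −3p + 1; against Accommodate: (-1)p + (-3)(1−p) = 2p − 3.
Setting these equal: −3p + 1 = 2p − 3 ⇒ −5p = -4 ⇒ p = 4/5, and the value is (-3)·(4/5) + 1 = -7/5.
For Firm B: with q = P(Fight), equating Invest's and Hold's payoffs gives −q − 1 = 4q − 3 ⇒ q = 2/5.

-7/5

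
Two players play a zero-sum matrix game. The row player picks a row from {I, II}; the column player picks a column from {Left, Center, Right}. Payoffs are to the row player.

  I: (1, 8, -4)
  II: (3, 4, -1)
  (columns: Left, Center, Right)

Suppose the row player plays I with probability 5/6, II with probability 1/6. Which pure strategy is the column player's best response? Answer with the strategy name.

Right

If the column player plays Left, the row player's expected payoff is (5/6)·1 + (1/6)·3 = 4/3.
If the column player plays Center, the row player's expected payoff is (5/6)·8 + (1/6)·4 = 22/3.
If the column player plays Right, the row player's expected payoff is (5/6)·(-4) + (1/6)·(-1) = -7/2.
The column player minimizes the row player's payoff; the smallest is -7/2, so the best response is Right.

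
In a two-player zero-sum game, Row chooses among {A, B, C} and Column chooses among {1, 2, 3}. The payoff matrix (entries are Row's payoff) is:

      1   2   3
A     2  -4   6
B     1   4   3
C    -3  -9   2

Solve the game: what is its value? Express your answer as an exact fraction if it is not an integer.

Row minima: A → -4, B → 1, C → -9; maximin = 1.
Column maxima: 1 → 2, 2 → 4, 3 → 6; minimax = 2.
1 ≠ 2, so there is no saddle point; optimal play is mixed.
C is strictly dominated by A, so Row never plays it.
3 is strictly dominated by 1 (it gives Row strictly more in every row), so Column never plays it.
On the remaining 2×2 (A, B vs 1, 2):
Let Row play A with probability p. Expected payoff against 1: 2p + 1(1−p) = p + 1; against 2: (-4)p + 4(1−p) = −8p + 4.
Setting these equal: p + 1 = −8p + 4 ⇒ 9p = 3 ⇒ p = 1/3, and the value is (1)·(1/3) + 1 = 4/3.
For Column: with q = P(1), equating A's and B's payoffs gives 6q − 4 = −3q + 4 ⇒ q = 8/9.

4/3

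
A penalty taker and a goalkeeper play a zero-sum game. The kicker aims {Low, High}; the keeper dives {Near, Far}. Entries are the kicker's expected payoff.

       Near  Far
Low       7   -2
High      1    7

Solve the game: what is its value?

Row minima: Low → -2, High → 1; maximin = 1.
Column maxima: Near → 7, Far → 7; minimax = 7.
1 ≠ 7, so there is no saddle point; optimal play is mixed.
Let the kicker play Low with probability p. Expected payoff against Near: 7p + 1(1−p) = 6p + 1; against Far: (-2)p + 7(1−p) = −9p + 7.
Setting these equal: 6p + 1 = −9p + 7 ⇒ 15p = 6 ⇒ p = 2/5, and the value is (6)·(2/5) + 1 = 17/5.
For the keeper: with q = P(Near), equating Low's and High's payoffs gives 9q − 2 = −6q + 7 ⇒ q = 3/5.

17/5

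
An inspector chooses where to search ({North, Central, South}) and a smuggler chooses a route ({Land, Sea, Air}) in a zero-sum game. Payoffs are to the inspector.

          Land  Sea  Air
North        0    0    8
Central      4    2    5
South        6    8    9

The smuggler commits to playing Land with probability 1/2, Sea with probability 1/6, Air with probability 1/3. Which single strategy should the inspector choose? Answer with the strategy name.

Expected payoff of North: (1/2)·0 + (1/6)·0 + (1/3)·8 = 8/3.
Expected payoff of Central: (1/2)·4 + (1/6)·2 + (1/3)·5 = 4.
Expected payoff of South: (1/2)·6 + (1/6)·8 + (1/3)·9 = 22/3.
The largest is 22/3, so the inspector's best response is South.

South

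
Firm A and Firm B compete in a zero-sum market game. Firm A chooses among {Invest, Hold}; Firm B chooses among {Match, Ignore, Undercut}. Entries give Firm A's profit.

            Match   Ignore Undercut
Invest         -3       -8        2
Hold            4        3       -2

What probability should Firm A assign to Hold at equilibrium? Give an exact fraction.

Row minima: Invest → -8, Hold → -2; maximin = -2.
Column maxima: Match → 4, Ignore → 3, Undercut → 2; minimax = 2.
-2 ≠ 2, so there is no saddle point; optimal play is mixed.
Match is strictly dominated by Ignore (it gives Firm A strictly more in every row), so Firm B never plays it.
On the remaining 2×2 (Invest, Hold vs Ignore, Undercut):
Let Firm A play Invest with probability p. Expected payoff against Ignore: (-8)p + 3(1−p) = −11p + 3; against Undercut: 2p + (-2)(1−p) = 4p − 2.
Setting these equal: −11p + 3 = 4p − 2 ⇒ −15p = -5 ⇒ p = 1/3, and the value is (-11)·(1/3) + 3 = -2/3.
For Firm B: with q = P(Ignore), equating Invest's and Hold's payoffs gives −10q + 2 = 5q − 2 ⇒ q = 4/15.

2/3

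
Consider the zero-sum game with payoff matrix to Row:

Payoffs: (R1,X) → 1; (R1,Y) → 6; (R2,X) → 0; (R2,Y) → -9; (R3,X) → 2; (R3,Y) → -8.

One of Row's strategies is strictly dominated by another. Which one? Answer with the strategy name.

R1 gives a strictly higher payoff than R2 against every column: 1 > 0, 6 > -9.
So R2 is strictly dominated and Row never plays it.

R2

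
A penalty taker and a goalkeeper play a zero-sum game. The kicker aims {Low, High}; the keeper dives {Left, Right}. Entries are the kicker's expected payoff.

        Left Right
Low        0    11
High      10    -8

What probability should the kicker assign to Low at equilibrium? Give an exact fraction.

Row minima: Low → 0, High → -8; maximin = 0.
Column maxima: Left → 10, Right → 11; minimax = 10.
0 ≠ 10, so there is no saddle point; optimal play is mixed.
Let the kicker play Low with probability p. Expected payoff against Left: 0p + 10(1−p) = −10p + 10; against Right: 11p + (-8)(1−p) = 19p − 8.
Setting these equal: −10p + 10 = 19p − 8 ⇒ −29p = -18 ⇒ p = 18/29, and the value is (-10)·(18/29) + 10 = 110/29.
For the keeper: with q = P(Left), equating Low's and High's payoffs gives −11q + 11 = 18q − 8 ⇒ q = 19/29.

18/29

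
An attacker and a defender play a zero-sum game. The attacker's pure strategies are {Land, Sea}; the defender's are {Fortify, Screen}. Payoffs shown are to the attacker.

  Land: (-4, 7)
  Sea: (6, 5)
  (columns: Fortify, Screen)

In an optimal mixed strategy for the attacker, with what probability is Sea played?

11/12

Row minima: Land → -4, Sea → 5; maximin = 5.
Column maxima: Fortify → 6, Screen → 7; minimax = 6.
5 ≠ 6, so there is no saddle point; optimal play is mixed.
Let the attacker play Land with probability p. Expected payoff against Fortify: (-4)p + 6(1−p) = −10p + 6; against Screen: 7p + 5(1−p) = 2p + 5.
Setting these equal: −10p + 6 = 2p + 5 ⇒ −12p = -1 ⇒ p = 1/12, and the value is (-10)·(1/12) + 6 = 31/6.
For the defender: with q = P(Fortify), equating Land's and Sea's payoffs gives −11q + 7 = q + 5 ⇒ q = 1/6.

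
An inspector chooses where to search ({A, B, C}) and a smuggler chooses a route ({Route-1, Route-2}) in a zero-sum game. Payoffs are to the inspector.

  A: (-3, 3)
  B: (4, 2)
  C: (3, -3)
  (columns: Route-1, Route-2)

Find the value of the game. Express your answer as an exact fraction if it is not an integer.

Row minima: A → -3, B → 2, C → -3; maximin = 2.
Column maxima: Route-1 → 4, Route-2 → 3; minimax = 3.
2 ≠ 3, so there is no saddle point; optimal play is mixed.
C is strictly dominated by B, so the inspector never plays it.
On the remaining 2×2 (A, B vs Route-1, Route-2):
Let the inspector play A with probability p. Expected payoff against Route-1: (-3)p + 4(1−p) = −7p + 4; against Route-2: 3p + 2(1−p) = p + 2.
Setting these equal: −7p + 4 = p + 2 ⇒ −8p = -2 ⇒ p = 1/4, and the value is (-7)·(1/4) + 4 = 9/4.
For the smuggler: with q = P(Route-1), equating A's and B's payoffs gives −6q + 3 = 2q + 2 ⇒ q = 1/8.

9/4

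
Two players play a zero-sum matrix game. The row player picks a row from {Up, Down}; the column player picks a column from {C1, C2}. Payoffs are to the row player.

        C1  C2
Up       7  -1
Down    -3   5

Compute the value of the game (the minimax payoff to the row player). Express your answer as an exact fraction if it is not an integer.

Row minima: Up → -1, Down → -3; maximin = -1.
Column maxima: C1 → 7, C2 → 5; minimax = 5.
-1 ≠ 5, so there is no saddle point; optimal play is mixed.
Let the row player play Up with probability p. Expected payoff against C1: 7p + (-3)(1−p) = 10p − 3; against C2: (-1)p + 5(1−p) = −6p + 5.
Setting these equal: 10p − 3 = −6p + 5 ⇒ 16p = 8 ⇒ p = 1/2, and the value is (10)·(1/2) − 3 = 2.
For the column player: with q = P(C1), equating Up's and Down's payoffs gives 8q − 1 = −8q + 5 ⇒ q = 3/8.

2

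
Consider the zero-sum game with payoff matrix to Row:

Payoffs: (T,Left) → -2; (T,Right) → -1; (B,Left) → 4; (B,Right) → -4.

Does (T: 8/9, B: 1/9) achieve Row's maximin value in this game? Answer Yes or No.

Yes

Against Left this mix gives (8/9)·(-2) + (1/9)·4 = -4/3.
Against Right this mix gives (8/9)·(-1) + (1/9)·(-4) = -4/3.
All of Column's active replies (Left, Right) yield -4/3, and no column does worse for Row. The mix makes Column indifferent and guarantees -4/3, so it is optimal.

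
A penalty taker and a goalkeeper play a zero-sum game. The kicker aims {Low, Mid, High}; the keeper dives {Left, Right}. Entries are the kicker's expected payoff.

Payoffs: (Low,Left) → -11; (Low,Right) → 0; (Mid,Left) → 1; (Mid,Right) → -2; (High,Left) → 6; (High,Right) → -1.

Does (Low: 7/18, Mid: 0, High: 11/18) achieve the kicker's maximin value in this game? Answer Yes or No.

Against Left this mix gives (7/18)·(-11) + (11/18)·6 = -11/18.
Against Right this mix gives (7/18)·0 + (11/18)·(-1) = -11/18.
All of the keeper's active replies (Left, Right) yield -11/18, and no column does worse for the kicker. The mix makes the keeper indifferent and guarantees -11/18, so it is optimal.

Yes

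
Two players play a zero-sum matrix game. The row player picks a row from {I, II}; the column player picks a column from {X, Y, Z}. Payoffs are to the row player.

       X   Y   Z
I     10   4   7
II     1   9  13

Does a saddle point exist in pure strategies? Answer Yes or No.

No

Row minima: I → 4, II → 1; maximin = 4.
Column maxima: X → 10, Y → 9, Z → 13; minimax = 9.
4 ≠ 9, so no pure-strategy equilibrium exists.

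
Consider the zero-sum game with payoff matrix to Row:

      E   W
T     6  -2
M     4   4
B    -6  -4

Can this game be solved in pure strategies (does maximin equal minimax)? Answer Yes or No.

Row minima: T → -2, M → 4, B → -6; maximin = 4.
Column maxima: E → 6, W → 4; minimax = 4.
maximin = minimax = 4, so a saddle point exists.

Yes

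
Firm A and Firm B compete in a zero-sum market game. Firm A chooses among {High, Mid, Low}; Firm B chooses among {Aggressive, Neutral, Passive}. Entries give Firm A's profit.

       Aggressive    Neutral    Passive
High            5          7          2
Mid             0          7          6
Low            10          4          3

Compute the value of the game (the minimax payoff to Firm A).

60/13

Row minima: High → 2, Mid → 0, Low → 3; maximin = 3.
Column maxima: Aggressive → 10, Neutral → 7, Passive → 6; minimax = 6.
3 ≠ 6, so there is no saddle point; optimal play is mixed.
Neutral is strictly dominated by Passive (it gives Firm A strictly more in every row), so Firm B never plays it.
With Neutral eliminated, High is strictly dominated by Low (Low gives Firm A strictly more in every remaining column), so Firm A never plays it.
On the remaining 2×2 (Mid, Low vs Aggressive, Passive):
Let Firm A play Mid with probability p. Expected payoff against Aggressive: 0p + 10(1−p) = −10p + 10; against Passive: 6p + 3(1−p) = 3p + 3.
Setting these equal: −10p + 10 = 3p + 3 ⇒ −13p = -7 ⇒ p = 7/13, and the value is (-10)·(7/13) + 10 = 60/13.
For Firm B: with q = P(Aggressive), equating Mid's and Low's payoffs gives −6q + 6 = 7q + 3 ⇒ q = 3/13.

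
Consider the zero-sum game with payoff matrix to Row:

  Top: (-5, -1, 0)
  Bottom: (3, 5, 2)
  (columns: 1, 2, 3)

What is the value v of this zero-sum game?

Row minima: Top → -5, Bottom → 2; maximin = 2.
Column maxima: 1 → 3, 2 → 5, 3 → 2; minimax = 2.
Since maximin = minimax = 2, there is a saddle point and the value is 2.

2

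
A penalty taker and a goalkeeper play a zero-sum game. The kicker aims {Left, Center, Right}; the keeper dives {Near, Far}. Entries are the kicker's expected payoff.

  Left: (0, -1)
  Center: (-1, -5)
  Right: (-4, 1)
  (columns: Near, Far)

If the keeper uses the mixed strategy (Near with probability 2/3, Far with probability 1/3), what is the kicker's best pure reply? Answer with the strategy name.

Left

Expected payoff of Left: (2/3)·0 + (1/3)·(-1) = -1/3.
Expected payoff of Center: (2/3)·(-1) + (1/3)·(-5) = -7/3.
Expected payoff of Right: (2/3)·(-4) + (1/3)·1 = -7/3.
The largest is -1/3, so the kicker's best response is Left.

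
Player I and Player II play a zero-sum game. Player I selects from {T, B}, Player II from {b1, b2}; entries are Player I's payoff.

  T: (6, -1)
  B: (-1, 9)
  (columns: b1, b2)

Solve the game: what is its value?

Row minima: T → -1, B → -1; maximin = -1.
Column maxima: b1 → 6, b2 → 9; minimax = 6.
-1 ≠ 6, so there is no saddle point; optimal play is mixed.
Let Player I play T with probability p. Expected payoff against b1: 6p + (-1)(1−p) = 7p − 1; against b2: (-1)p + 9(1−p) = −10p + 9.
Setting these equal: 7p − 1 = −10p + 9 ⇒ 17p = 10 ⇒ p = 10/17, and the value is (7)·(10/17) − 1 = 53/17.
For Player II: with q = P(b1), equating T's and B's payoffs gives 7q − 1 = −10q + 9 ⇒ q = 10/17.

53/17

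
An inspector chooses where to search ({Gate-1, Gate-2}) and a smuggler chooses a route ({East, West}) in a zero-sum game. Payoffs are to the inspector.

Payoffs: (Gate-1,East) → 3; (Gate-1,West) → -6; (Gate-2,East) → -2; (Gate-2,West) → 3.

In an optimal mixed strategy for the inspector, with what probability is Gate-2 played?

Row minima: Gate-1 → -6, Gate-2 → -2; maximin = -2.
Column maxima: East → 3, West → 3; minimax = 3.
-2 ≠ 3, so there is no saddle point; optimal play is mixed.
Let the inspector play Gate-1 with probability p. Expected payoff against East: 3p + (-2)(1−p) = 5p − 2; against West: (-6)p + 3(1−p) = −9p + 3.
Setting these equal: 5p − 2 = −9p + 3 ⇒ 14p = 5 ⇒ p = 5/14, and the value is (5)·(5/14) − 2 = -3/14.
For the smuggler: with q = P(East), equating Gate-1's and Gate-2's payoffs gives 9q − 6 = −5q + 3 ⇒ q = 9/14.

9/14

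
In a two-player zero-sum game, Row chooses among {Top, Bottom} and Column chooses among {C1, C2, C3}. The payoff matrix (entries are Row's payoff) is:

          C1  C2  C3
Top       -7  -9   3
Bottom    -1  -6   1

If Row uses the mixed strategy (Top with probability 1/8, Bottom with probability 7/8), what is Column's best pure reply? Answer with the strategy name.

If Column plays C1, Row's expected payoff is (1/8)·(-7) + (7/8)·(-1) = -7/4.
If Column plays C2, Row's expected payoff is (1/8)·(-9) + (7/8)·(-6) = -51/8.
If Column plays C3, Row's expected payoff is (1/8)·3 + (7/8)·1 = 5/4.
Column minimizes Row's payoff; the smallest is -51/8, so the best response is C2.

C2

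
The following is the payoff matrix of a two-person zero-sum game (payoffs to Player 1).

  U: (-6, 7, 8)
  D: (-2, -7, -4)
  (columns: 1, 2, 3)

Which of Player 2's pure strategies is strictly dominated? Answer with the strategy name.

3

2 holds Player 1's payoff strictly below 3 in every row: 7 < 8, -7 < -4.
So 3 is strictly dominated for Player 2.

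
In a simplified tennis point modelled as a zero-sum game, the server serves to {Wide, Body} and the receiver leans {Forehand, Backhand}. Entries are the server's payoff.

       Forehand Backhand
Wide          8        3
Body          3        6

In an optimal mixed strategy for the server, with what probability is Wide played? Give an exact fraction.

Row minima: Wide → 3, Body → 3; maximin = 3.
Column maxima: Forehand → 8, Backhand → 6; minimax = 6.
3 ≠ 6, so there is no saddle point; optimal play is mixed.
Let the server play Wide with probability p. Expected payoff against Forehand: 8p + 3(1−p) = 5p + 3; against Backhand: 3p + 6(1−p) = −3p + 6.
Setting these equal: 5p + 3 = −3p + 6 ⇒ 8p = 3 ⇒ p = 3/8, and the value is (5)·(3/8) + 3 = 39/8.
For the receiver: with q = P(Forehand), equating Wide's and Body's payoffs gives 5q + 3 = −3q + 6 ⇒ q = 3/8.

3/8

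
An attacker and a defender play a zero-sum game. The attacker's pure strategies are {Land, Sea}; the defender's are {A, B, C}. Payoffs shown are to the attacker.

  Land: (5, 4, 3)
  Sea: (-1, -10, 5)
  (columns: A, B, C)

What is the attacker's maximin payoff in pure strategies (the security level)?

Row minima: Land → 3, Sea → -10.
The best of these is 3.

3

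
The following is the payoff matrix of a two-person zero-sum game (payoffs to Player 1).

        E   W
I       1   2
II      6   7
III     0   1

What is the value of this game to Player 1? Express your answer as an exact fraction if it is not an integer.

Row minima: I → 1, II → 6, III → 0; maximin = 6.
Column maxima: E → 6, W → 7; minimax = 6.
Since maximin = minimax = 6, there is a saddle point and the value is 6.

6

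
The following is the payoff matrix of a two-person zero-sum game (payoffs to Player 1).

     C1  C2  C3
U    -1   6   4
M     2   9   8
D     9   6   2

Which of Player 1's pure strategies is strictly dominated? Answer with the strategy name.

U

M gives a strictly higher payoff than U against every column: 2 > -1, 9 > 6, 8 > 4.
So U is strictly dominated and Player 1 never plays it.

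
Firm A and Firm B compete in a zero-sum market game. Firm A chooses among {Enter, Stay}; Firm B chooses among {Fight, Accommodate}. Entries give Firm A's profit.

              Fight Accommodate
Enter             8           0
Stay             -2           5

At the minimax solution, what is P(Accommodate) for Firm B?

Row minima: Enter → 0, Stay → -2; maximin = 0.
Column maxima: Fight → 8, Accommodate → 5; minimax = 5.
0 ≠ 5, so there is no saddle point; optimal play is mixed.
Let Firm A play Enter with probability p. Expected payoff against Fight: 8p + (-2)(1−p) = 10p − 2; against Accommodate: 0p + 5(1−p) = −5p + 5.
Setting these equal: 10p − 2 = −5p + 5 ⇒ 15p = 7 ⇒ p = 7/15, and the value is (10)·(7/15) − 2 = 8/3.
For Firm B: with q = P(Fight), equating Enter's and Stay's payoffs gives 8q = −7q + 5 ⇒ q = 1/3.

2/3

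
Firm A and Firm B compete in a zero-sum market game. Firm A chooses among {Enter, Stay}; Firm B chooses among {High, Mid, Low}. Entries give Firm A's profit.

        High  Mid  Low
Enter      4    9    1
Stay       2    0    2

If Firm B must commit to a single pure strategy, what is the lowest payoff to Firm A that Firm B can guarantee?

2

Column maxima: High → 4, Mid → 9, Low → 2.
The smallest of these is 2.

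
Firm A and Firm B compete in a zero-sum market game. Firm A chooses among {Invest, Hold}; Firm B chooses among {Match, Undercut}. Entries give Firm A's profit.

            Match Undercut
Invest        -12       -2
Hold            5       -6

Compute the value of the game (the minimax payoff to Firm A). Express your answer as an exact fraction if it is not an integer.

-82/21

Row minima: Invest → -12, Hold → -6; maximin = -6.
Column maxima: Match → 5, Undercut → -2; minimax = -2.
-6 ≠ -2, so there is no saddle point; optimal play is mixed.
Let Firm A play Invest with probability p. Expected payoff against Match: (-12)p + 5(1−p) = −17p + 5; against Undercut: (-2)p + (-6)(1−p) = 4p − 6.
Setting these equal: −17p + 5 = 4p − 6 ⇒ −21p = -11 ⇒ p = 11/21, and the value is (-17)·(11/21) + 5 = -82/21.
For Firm B: with q = P(Match), equating Invest's and Hold's payoffs gives −10q − 2 = 11q − 6 ⇒ q = 4/21.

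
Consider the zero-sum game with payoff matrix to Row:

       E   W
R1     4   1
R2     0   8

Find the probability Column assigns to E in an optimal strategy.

Row minima: R1 → 1, R2 → 0; maximin = 1.
Column maxima: E → 4, W → 8; minimax = 4.
1 ≠ 4, so there is no saddle point; optimal play is mixed.
Let Row play R1 with probability p. Expected payoff against E: 4p + 0(1−p) = 4p; against W: 1p + 8(1−p) = −7p + 8.
Setting these equal: 4p = −7p + 8 ⇒ 11p = 8 ⇒ p = 8/11, and the value is (4)·(8/11) = 32/11.
For Column: with q = P(E), equating R1's and R2's payoffs gives 3q + 1 = −8q + 8 ⇒ q = 7/11.

7/11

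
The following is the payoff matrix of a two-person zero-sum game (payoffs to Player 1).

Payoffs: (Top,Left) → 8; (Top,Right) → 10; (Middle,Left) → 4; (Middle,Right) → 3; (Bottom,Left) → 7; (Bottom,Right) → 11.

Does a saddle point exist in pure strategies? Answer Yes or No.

Row minima: Top → 8, Middle → 3, Bottom → 7; maximin = 8.
Column maxima: Left → 8, Right → 11; minimax = 8.
maximin = minimax = 8, so a saddle point exists.

Yes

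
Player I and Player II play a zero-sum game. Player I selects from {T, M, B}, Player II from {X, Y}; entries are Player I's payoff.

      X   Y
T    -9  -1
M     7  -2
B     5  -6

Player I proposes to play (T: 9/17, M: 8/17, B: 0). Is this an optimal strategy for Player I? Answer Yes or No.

Against X this mix gives (9/17)·(-9) + (8/17)·7 = -25/17.
Against Y this mix gives (9/17)·(-1) + (8/17)·(-2) = -25/17.
All of Player II's active replies (X, Y) yield -25/17, and no column does worse for Player I. The mix makes Player II indifferent and guarantees -25/17, so it is optimal.

Yes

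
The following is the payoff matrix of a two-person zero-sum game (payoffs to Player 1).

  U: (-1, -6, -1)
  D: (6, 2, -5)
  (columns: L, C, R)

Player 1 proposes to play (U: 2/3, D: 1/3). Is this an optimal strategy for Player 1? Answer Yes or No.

No

Against L this mix gives (2/3)·(-1) + (1/3)·6 = 4/3.
Against C this mix gives (2/3)·(-6) + (1/3)·2 = -10/3.
Against R this mix gives (2/3)·(-1) + (1/3)·(-5) = -7/3.
Player 2 will play C, holding Player 1 to -10/3. Shifting weight toward the row that does better against C would raise this floor (the equalizing mix achieves -8/3 against both C and R), so the proposed strategy is not optimal.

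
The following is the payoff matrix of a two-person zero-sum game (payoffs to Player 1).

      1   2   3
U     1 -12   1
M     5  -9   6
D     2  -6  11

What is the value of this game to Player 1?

-6

Row minima: U → -12, M → -9, D → -6; maximin = -6.
Column maxima: 1 → 5, 2 → -6, 3 → 11; minimax = -6.
Since maximin = minimax = -6, there is a saddle point and the value is -6.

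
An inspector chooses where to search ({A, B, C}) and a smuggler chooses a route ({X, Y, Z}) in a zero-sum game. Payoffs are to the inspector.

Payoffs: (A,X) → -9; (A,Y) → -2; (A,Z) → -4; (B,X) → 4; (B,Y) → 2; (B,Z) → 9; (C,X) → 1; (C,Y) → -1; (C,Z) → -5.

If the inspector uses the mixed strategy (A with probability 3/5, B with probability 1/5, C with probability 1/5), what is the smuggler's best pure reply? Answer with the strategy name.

If the smuggler plays X, the inspector's expected payoff is (3/5)·(-9) + (1/5)·4 + (1/5)·1 = -22/5.
If the smuggler plays Y, the inspector's expected payoff is (3/5)·(-2) + (1/5)·2 + (1/5)·(-1) = -1.
If the smuggler plays Z, the inspector's expected payoff is (3/5)·(-4) + (1/5)·9 + (1/5)·(-5) = -8/5.
The smuggler minimizes the inspector's payoff; the smallest is -22/5, so the best response is X.

X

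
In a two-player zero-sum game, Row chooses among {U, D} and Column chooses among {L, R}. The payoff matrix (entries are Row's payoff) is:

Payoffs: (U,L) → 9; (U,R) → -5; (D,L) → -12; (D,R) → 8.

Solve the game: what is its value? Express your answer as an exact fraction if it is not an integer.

Row minima: U → -5, D → -12; maximin = -5.
Column maxima: L → 9, R → 8; minimax = 8.
-5 ≠ 8, so there is no saddle point; optimal play is mixed.
Let Row play U with probability p. Expected payoff against L: 9p + (-12)(1−p) = 21p − 12; against R: (-5)p + 8(1−p) = −13p + 8.
Setting these equal: 21p − 12 = −13p + 8 ⇒ 34p = 20 ⇒ p = 10/17, and the value is (21)·(10/17) − 12 = 6/17.
For Column: with q = P(L), equating U's and D's payoffs gives 14q − 5 = −20q + 8 ⇒ q = 13/34.

6/17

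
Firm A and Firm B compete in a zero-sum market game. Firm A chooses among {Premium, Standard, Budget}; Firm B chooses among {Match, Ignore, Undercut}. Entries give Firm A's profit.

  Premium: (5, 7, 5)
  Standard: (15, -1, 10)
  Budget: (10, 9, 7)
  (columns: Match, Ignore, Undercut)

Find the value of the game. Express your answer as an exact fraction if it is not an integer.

97/13

Row minima: Premium → 5, Standard → -1, Budget → 7; maximin = 7.
Column maxima: Match → 15, Ignore → 9, Undercut → 10; minimax = 9.
7 ≠ 9, so there is no saddle point; optimal play is mixed.
Premium is strictly dominated by Budget, so Firm A never plays it.
With Premium eliminated, Match is strictly dominated by Ignore (it gives Firm A strictly more in every remaining row), so Firm B never plays it.
On the remaining 2×2 (Standard, Budget vs Ignore, Undercut):
Let Firm A play Standard with probability p. Expected payoff against Ignore: (-1)p + 9(1−p) = −10p + 9; against Undercut: 10p + 7(1−p) = 3p + 7.
Setting these equal: −10p + 9 = 3p + 7 ⇒ −13p = -2 ⇒ p = 2/13, and the value is (-10)·(2/13) + 9 = 97/13.
For Firm B: with q = P(Ignore), equating Standard's and Budget's payoffs gives −11q + 10 = 2q + 7 ⇒ q = 3/13.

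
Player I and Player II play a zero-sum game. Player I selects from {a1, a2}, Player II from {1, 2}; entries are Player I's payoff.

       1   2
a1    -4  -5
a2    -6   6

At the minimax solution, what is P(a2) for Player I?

1/13

Row minima: a1 → -5, a2 → -6; maximin = -5.
Column maxima: 1 → -4, 2 → 6; minimax = -4.
-5 ≠ -4, so there is no saddle point; optimal play is mixed.
Let Player I play a1 with probability p. Expected payoff against 1: (-4)p + (-6)(1−p) = 2p − 6; against 2: (-5)p + 6(1−p) = −11p + 6.
Setting these equal: 2p − 6 = −11p + 6 ⇒ 13p = 12 ⇒ p = 12/13, and the value is (2)·(12/13) − 6 = -54/13.
For Player II: with q = P(1), equating a1's and a2's payoffs gives q − 5 = −12q + 6 ⇒ q = 11/13.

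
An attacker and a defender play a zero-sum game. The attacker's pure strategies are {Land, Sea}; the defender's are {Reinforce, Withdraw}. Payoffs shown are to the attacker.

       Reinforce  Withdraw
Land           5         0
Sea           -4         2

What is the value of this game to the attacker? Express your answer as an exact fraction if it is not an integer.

10/11

Row minima: Land → 0, Sea → -4; maximin = 0.
Column maxima: Reinforce → 5, Withdraw → 2; minimax = 2.
0 ≠ 2, so there is no saddle point; optimal play is mixed.
Let the attacker play Land with probability p. Expected payoff against Reinforce: 5p + (-4)(1−p) = 9p − 4; against Withdraw: 0p + 2(1−p) = −2p + 2.
Setting these equal: 9p − 4 = −2p + 2 ⇒ 11p = 6 ⇒ p = 6/11, and the value is (9)·(6/11) − 4 = 10/11.
For the defender: with q = P(Reinforce), equating Land's and Sea's payoffs gives 5q = −6q + 2 ⇒ q = 2/11.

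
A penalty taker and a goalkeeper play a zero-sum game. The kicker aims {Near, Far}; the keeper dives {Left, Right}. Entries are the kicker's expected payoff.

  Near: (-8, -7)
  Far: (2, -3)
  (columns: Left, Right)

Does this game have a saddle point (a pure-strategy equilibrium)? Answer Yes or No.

Row minima: Near → -8, Far → -3; maximin = -3.
Column maxima: Left → 2, Right → -3; minimax = -3.
maximin = minimax = -3, so a saddle point exists.

Yes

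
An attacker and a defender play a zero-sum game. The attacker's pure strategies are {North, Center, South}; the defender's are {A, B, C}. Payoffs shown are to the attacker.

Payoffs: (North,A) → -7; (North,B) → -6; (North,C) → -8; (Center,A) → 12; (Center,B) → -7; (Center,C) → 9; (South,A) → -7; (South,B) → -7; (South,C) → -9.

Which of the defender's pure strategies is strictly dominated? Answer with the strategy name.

C holds the attacker's payoff strictly below A in every row: -8 < -7, 9 < 12, -9 < -7.
So A is strictly dominated for the defender.

A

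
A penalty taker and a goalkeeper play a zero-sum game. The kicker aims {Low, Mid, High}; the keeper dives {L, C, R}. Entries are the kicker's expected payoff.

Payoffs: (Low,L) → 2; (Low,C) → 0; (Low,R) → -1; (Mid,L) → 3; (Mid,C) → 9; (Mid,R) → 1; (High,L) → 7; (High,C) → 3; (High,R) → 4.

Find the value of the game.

11/3

Row minima: Low → -1, Mid → 1, High → 3; maximin = 3.
Column maxima: L → 7, C → 9, R → 4; minimax = 4.
3 ≠ 4, so there is no saddle point; optimal play is mixed.
Low is strictly dominated by Mid, so the kicker never plays it.
L is strictly dominated by R (it gives the kicker strictly more in every row), so the keeper never plays it.
On the remaining 2×2 (Mid, High vs C, R):
Let the kicker play Mid with probability p. Expected payoff against C: 9p + 3(1−p) = 6p + 3; against R: 1p + 4(1−p) = −3p + 4.
Setting these equal: 6p + 3 = −3p + 4 ⇒ 9p = 1 ⇒ p = 1/9, and the value is (6)·(1/9) + 3 = 11/3.
For the keeper: with q = P(C), equating Mid's and High's payoffs gives 8q + 1 = −q + 4 ⇒ q = 1/3.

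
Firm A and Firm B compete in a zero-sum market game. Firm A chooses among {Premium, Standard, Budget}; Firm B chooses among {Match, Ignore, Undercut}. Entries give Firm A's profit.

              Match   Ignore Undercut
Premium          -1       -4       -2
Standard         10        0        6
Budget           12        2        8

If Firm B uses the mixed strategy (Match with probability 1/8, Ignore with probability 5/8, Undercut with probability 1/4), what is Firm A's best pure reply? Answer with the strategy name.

Budget

Expected payoff of Premium: (1/8)·(-1) + (5/8)·(-4) + (1/4)·(-2) = -25/8.
Expected payoff of Standard: (1/8)·10 + (5/8)·0 + (1/4)·6 = 11/4.
Expected payoff of Budget: (1/8)·12 + (5/8)·2 + (1/4)·8 = 19/4.
The largest is 19/4, so Firm A's best response is Budget.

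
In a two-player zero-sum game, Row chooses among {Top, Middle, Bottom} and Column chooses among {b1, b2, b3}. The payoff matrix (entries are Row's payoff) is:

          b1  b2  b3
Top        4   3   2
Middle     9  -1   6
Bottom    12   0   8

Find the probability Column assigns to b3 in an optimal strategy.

1/3

Row minima: Top → 2, Middle → -1, Bottom → 0; maximin = 2.
Column maxima: b1 → 12, b2 → 3, b3 → 8; minimax = 3.
2 ≠ 3, so there is no saddle point; optimal play is mixed.
Middle is strictly dominated by Bottom, so Row never plays it.
b1 is strictly dominated by b2 (it gives Row strictly more in every row), so Column never plays it.
On the remaining 2×2 (Top, Bottom vs b2, b3):
Let Row play Top with probability p. Expected payoff against b2: 3p + 0(1−p) = 3p; against b3: 2p + 8(1−p) = −6p + 8.
Setting these equal: 3p = −6p + 8 ⇒ 9p = 8 ⇒ p = 8/9, and the value is (3)·(8/9) = 8/3.
For Column: with q = P(b2), equating Top's and Bottom's payoffs gives q + 2 = −8q + 8 ⇒ q = 2/3.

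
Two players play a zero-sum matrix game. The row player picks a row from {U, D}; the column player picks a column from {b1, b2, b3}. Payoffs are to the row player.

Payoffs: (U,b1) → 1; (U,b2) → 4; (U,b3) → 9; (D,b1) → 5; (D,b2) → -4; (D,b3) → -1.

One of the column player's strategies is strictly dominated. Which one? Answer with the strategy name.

b2 holds the row player's payoff strictly below b3 in every row: 4 < 9, -4 < -1.
So b3 is strictly dominated for the column player.

b3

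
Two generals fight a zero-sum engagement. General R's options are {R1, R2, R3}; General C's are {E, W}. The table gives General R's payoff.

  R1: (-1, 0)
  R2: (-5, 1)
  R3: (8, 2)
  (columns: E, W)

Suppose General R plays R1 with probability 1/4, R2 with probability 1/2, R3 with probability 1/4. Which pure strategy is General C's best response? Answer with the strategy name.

If General C plays E, General R's expected payoff is (1/4)·(-1) + (1/2)·(-5) + (1/4)·8 = -3/4.
If General C plays W, General R's expected payoff is (1/4)·0 + (1/2)·1 + (1/4)·2 = 1.
General C minimizes General R's payoff; the smallest is -3/4, so the best response is E.

E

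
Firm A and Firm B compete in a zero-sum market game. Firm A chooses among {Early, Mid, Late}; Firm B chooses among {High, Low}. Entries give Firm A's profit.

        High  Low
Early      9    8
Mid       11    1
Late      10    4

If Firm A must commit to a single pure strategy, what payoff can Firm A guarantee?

Row minima: Early → 8, Mid → 1, Late → 4.
The best of these is 8.

8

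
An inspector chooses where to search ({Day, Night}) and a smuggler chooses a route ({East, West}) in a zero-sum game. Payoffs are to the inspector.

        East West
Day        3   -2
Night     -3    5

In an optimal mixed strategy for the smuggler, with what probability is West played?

6/13

Row minima: Day → -2, Night → -3; maximin = -2.
Column maxima: East → 3, West → 5; minimax = 3.
-2 ≠ 3, so there is no saddle point; optimal play is mixed.
Let the inspector play Day with probability p. Expected payoff against East: 3p + (-3)(1−p) = 6p − 3; against West: (-2)p + 5(1−p) = −7p + 5.
Setting these equal: 6p − 3 = −7p + 5 ⇒ 13p = 8 ⇒ p = 8/13, and the value is (6)·(8/13) − 3 = 9/13.
For the smuggler: with q = P(East), equating Day's and Night's payoffs gives 5q − 2 = −8q + 5 ⇒ q = 7/13.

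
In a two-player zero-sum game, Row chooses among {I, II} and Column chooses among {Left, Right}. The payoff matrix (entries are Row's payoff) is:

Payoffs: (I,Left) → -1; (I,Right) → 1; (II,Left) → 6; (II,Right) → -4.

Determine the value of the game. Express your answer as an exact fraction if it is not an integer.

Row minima: I → -1, II → -4; maximin = -1.
Column maxima: Left → 6, Right → 1; minimax = 1.
-1 ≠ 1, so there is no saddle point; optimal play is mixed.
Let Row play I with probability p. Expected payoff against Left: (-1)p + 6(1−p) = −7p + 6; against Right: 1p + (-4)(1−p) = 5p − 4.
Setting these equal: −7p + 6 = 5p − 4 ⇒ −12p = -10 ⇒ p = 5/6, and the value is (-7)·(5/6) + 6 = 1/6.
For Column: with q = P(Left), equating I's and II's payoffs gives −2q + 1 = 10q − 4 ⇒ q = 5/12.

1/6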